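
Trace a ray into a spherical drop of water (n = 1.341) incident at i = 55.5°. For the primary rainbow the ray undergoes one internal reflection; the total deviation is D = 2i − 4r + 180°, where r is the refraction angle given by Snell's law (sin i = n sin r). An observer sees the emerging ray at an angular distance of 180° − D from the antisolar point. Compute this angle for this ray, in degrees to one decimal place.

40.7°

sin r = sin 55.5° / 1.341 = 0.8241/1.341 = 0.6146; r = 37.92°.
D = 2·55.5° − 4·37.92° + 180° = 111.00° − 151.68° + 180° = 139.32°.
Angle from antisolar point = 180° − D = 40.68°.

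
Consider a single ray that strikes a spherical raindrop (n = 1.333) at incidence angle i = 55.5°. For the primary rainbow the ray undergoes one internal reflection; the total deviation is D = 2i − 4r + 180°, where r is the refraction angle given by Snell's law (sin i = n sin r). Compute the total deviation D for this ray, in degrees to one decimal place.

sin r = sin 55.5° / 1.333 = 0.8241/1.333 = 0.6182; r = 38.19°.
D = 2·55.5° − 4·38.19° + 180° = 111.00° − 152.75° + 180° = 138.25°.

138.2°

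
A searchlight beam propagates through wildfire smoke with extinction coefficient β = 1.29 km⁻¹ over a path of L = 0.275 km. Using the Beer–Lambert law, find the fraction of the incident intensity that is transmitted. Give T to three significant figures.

0.701

τ = β·L = 1.29 × 0.275 = 0.3548.
T = exp(−0.3548) = 0.7013.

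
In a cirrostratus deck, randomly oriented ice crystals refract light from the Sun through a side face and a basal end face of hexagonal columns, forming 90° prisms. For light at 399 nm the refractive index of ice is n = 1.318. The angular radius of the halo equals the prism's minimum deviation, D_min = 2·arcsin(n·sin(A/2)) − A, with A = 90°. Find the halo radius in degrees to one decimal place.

n·sin(A/2) = 1.318 × sin 45° = 1.318 × 0.7071 = 0.9320.
D_min = 2·arcsin(0.9320) − 90° = 2 × 68.743° − 90° = 47.487°.

47.5°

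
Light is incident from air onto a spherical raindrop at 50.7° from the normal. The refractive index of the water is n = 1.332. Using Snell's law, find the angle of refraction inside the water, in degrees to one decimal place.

Snell: sin θ_r = sin θ_i / n = sin 50.7° / 1.332 = 0.7738 / 1.332 = 0.5810.
θ_r = arcsin(0.5810) = 35.52°.

35.5°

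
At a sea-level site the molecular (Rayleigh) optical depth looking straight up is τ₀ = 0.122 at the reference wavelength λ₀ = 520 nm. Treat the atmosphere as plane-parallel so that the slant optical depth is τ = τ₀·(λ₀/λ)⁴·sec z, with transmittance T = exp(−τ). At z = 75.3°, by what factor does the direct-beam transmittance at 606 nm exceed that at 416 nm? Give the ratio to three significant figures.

Airmass: sec 75.3° = 3.9408.
τ(606 nm) = 0.122 × (520/606)⁴ × 3.9408 = 0.122 × 0.5422 × 3.9408 = 0.2607.
τ(416 nm) = 0.122 × (520/416)⁴ × 3.9408 = 0.122 × 2.4414 × 3.9408 = 1.1738.
T(606)/T(416) = exp(τ_B − τ_A) = exp(0.9131) = 2.4921.

2.49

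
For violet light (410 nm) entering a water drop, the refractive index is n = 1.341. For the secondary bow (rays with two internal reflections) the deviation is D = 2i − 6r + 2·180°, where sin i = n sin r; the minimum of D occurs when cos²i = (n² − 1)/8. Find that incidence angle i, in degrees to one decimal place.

cos²i = (1.341² − 1)/8 = (1.79828 − 1)/8 = 0.09979.
cos i = 0.31589, so i = 71.586°.

71.6°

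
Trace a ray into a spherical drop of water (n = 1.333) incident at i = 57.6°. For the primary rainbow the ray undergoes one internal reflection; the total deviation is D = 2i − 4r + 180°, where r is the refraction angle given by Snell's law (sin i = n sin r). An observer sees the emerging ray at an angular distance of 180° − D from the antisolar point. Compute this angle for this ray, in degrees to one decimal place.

sin r = sin 57.6° / 1.333 = 0.8443/1.333 = 0.6334; r = 39.30°.
D = 2·57.6° − 4·39.30° + 180° = 115.20° − 157.21° + 180° = 137.99°.
Angle from antisolar point = 180° − D = 42.01°.

42.0°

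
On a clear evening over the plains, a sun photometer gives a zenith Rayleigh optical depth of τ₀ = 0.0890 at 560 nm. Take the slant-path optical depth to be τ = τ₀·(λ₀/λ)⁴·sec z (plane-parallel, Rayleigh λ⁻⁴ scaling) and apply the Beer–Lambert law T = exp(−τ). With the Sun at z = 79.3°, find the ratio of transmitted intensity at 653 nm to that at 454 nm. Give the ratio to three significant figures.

Airmass: sec 79.3° = 5.3860.
τ(653 nm) = 0.0890 × (560/653)⁴ × 5.3860 = 0.0890 × 0.5409 × 5.3860 = 0.2593.
τ(454 nm) = 0.0890 × (560/454)⁴ × 5.3860 = 0.0890 × 2.3149 × 5.3860 = 1.1096.
T(653)/T(454) = exp(τ_B − τ_A) = exp(0.8504) = 2.3405.

2.34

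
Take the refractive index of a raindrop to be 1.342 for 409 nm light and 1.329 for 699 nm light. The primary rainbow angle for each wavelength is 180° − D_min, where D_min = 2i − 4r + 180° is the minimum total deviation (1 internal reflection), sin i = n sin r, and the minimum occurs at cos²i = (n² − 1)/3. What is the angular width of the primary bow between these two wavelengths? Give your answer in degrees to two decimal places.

At 409 nm (n = 1.342): cos²i = 0.26699 → i = 58.888°, r = 39.641°, D_min = 139.213°, rainbow angle = 40.787°.
At 699 nm (n = 1.329): cos²i = 0.25541 → i = 59.643°, r = 40.487°, D_min = 137.337°, rainbow angle = 42.663°.
Angular width = |40.787° − 42.663°| = 1.876°.

1.88°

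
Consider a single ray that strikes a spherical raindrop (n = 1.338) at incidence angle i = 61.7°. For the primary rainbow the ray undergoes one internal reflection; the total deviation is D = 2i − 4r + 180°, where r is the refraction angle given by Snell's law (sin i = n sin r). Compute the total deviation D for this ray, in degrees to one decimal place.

sin r = sin 61.7° / 1.338 = 0.8805/1.338 = 0.6581; r = 41.15°.
D = 2·61.7° − 4·41.15° + 180° = 123.40° − 164.61° + 180° = 138.79°.

138.8°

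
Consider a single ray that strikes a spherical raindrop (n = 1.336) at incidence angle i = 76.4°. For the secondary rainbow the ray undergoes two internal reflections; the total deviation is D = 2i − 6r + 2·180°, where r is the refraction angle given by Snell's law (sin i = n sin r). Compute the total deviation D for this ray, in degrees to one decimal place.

sin r = sin 76.4° / 1.336 = 0.9720/1.336 = 0.7275; r = 46.68°.
D = 2·76.4° − 6·46.68° + 2·180° = 152.80° − 280.07° + 360° = 232.73°.

232.7°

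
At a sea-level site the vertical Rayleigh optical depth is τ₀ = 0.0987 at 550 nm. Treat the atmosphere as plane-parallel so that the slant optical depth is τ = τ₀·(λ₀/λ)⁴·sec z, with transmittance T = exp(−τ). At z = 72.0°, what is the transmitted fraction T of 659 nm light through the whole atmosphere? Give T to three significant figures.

0.856

sec 72.0° = 3.2361.
τ = 0.0987 × (550/659)⁴ × 3.2361 = 0.0987 × 0.4852 × 3.2361 = 0.1550.
T = exp(−0.1550) = 0.8564.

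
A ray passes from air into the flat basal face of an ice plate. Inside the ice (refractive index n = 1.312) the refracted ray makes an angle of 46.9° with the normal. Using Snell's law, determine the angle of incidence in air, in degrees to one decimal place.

Snell: sin θ_i = n · sin θ_r = 1.312 × sin 46.9° = 1.312 × 0.7302 = 0.9580.
θ_i = arcsin(0.9580) = 73.33°.

73.3°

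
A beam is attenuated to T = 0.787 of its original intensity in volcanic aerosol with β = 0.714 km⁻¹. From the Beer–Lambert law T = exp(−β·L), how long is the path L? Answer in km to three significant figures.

0.335 km

Beer–Lambert: T = exp(−βL) ⇒ L = −ln(T)/β = −ln(0.787)/0.714 = 0.2395/0.714 = 0.3355 km.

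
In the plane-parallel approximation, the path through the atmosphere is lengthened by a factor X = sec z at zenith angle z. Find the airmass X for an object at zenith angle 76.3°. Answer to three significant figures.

4.22

X = sec z = 1/cos 76.3° = 1/0.2368 = 4.2223.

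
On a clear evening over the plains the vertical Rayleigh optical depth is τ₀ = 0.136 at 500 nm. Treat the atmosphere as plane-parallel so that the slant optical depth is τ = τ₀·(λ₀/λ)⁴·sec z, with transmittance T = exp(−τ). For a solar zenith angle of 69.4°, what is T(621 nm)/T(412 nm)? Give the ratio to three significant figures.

1.97

Airmass: sec 69.4° = 2.8422.
τ(621 nm) = 0.136 × (500/621)⁴ × 2.8422 = 0.136 × 0.4203 × 2.8422 = 0.1624.
τ(412 nm) = 0.136 × (500/412)⁴ × 2.8422 = 0.136 × 2.1692 × 2.8422 = 0.8385.
T(621)/T(412) = exp(τ_B − τ_A) = exp(0.6760) = 1.9660.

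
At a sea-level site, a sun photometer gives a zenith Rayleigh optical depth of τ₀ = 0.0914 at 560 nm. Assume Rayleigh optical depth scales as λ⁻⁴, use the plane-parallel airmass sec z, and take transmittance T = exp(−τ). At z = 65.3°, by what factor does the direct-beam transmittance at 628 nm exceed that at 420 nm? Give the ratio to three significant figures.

Airmass: sec 65.3° = 2.3931.
τ(628 nm) = 0.0914 × (560/628)⁴ × 2.3931 = 0.0914 × 0.6323 × 2.3931 = 0.1383.
τ(420 nm) = 0.0914 × (560/420)⁴ × 2.3931 = 0.0914 × 3.1605 × 2.3931 = 0.6913.
T(628)/T(420) = exp(τ_B − τ_A) = exp(0.5530) = 1.7385.

1.74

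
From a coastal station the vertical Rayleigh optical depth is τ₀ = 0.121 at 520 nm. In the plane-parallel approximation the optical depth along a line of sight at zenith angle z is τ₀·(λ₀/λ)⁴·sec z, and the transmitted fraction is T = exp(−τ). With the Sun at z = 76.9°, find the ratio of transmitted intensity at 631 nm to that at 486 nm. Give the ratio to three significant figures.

1.57

Airmass: sec 76.9° = 4.4121.
τ(631 nm) = 0.121 × (520/631)⁴ × 4.4121 = 0.121 × 0.4612 × 4.4121 = 0.2462.
τ(486 nm) = 0.121 × (520/486)⁴ × 4.4121 = 0.121 × 1.3106 × 4.4121 = 0.6997.
T(631)/T(486) = exp(τ_B − τ_A) = exp(0.4535) = 1.5737.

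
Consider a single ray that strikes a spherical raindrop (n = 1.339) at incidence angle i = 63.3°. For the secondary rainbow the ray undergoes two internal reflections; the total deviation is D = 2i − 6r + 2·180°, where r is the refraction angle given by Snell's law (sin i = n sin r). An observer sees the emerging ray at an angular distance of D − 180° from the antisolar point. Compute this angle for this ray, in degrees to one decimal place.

55.5°

sin r = sin 63.3° / 1.339 = 0.8934/1.339 = 0.6672; r = 41.85°.
D = 2·63.3° − 6·41.85° + 2·180° = 126.60° − 251.10° + 360° = 235.50°.
Angle from antisolar point = D − 180° = 55.50°.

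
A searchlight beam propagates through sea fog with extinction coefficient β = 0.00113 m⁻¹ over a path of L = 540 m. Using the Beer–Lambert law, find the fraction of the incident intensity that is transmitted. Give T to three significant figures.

τ = β·L = 0.00113 × 540 = 0.6102.
T = exp(−0.6102) = 0.5432.

0.543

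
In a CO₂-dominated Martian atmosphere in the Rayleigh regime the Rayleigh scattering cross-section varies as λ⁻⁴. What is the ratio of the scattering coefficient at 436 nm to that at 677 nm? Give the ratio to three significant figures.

5.81

Rayleigh scattering ∝ λ⁻⁴, so the ratio of coefficients is the inverse fourth power of the wavelength ratio.
σ(436)/σ(677) = (677/436)⁴ = (1.5528)⁴ = 5.813.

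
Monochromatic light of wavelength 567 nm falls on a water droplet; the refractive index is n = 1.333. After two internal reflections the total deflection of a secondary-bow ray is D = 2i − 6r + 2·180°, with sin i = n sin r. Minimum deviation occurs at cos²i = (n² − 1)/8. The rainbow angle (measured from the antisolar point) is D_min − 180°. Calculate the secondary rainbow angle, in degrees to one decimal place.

50.9°

cos²i = (1.77689 − 1)/8 = 0.09711; i = arccos(0.31163) = 71.843°.
sin r = sin 71.843°/1.333 = 0.71283; r = 45.466°.
D_min = 2·71.843° − 6·45.466° + 360° = 230.891°.
Rainbow angle = D_min − 180° = 50.891°.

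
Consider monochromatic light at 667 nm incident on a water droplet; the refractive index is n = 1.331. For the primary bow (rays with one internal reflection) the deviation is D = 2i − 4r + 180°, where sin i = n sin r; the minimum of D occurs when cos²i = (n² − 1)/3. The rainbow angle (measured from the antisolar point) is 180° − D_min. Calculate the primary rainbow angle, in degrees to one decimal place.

cos²i = (1.77156 − 1)/3 = 0.25719; i = arccos(0.50714) = 59.527°.
sin r = sin 59.527°/1.331 = 0.64753; r = 40.356°.
D_min = 2·59.527° − 4·40.356° + 180° = 137.630°.
Rainbow angle = 180° − D_min = 42.370°.

42.4°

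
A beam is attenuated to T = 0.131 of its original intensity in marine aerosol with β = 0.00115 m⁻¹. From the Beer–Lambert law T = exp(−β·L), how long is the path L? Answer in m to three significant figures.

Beer–Lambert: T = exp(−βL) ⇒ L = −ln(T)/β = −ln(0.131)/0.00115 = 2.0326/0.00115 = 1767 m.

1770 m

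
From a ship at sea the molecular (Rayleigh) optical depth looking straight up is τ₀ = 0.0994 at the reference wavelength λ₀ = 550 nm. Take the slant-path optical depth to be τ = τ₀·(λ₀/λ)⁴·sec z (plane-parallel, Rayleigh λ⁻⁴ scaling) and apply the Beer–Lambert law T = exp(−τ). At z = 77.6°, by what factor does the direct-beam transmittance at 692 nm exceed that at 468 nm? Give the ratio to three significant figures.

2.01

Airmass: sec 77.6° = 4.6569.
τ(692 nm) = 0.0994 × (550/692)⁴ × 4.6569 = 0.0994 × 0.3990 × 4.6569 = 0.1847.
τ(468 nm) = 0.0994 × (550/468)⁴ × 4.6569 = 0.0994 × 1.9075 × 4.6569 = 0.8830.
T(692)/T(468) = exp(τ_B − τ_A) = exp(0.6983) = 2.0103.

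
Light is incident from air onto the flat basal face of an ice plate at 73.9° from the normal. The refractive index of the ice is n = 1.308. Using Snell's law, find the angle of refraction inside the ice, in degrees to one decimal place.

Snell: sin θ_r = sin θ_i / n = sin 73.9° / 1.308 = 0.9608 / 1.308 = 0.7345.
θ_r = arcsin(0.7345) = 47.27°.

47.3°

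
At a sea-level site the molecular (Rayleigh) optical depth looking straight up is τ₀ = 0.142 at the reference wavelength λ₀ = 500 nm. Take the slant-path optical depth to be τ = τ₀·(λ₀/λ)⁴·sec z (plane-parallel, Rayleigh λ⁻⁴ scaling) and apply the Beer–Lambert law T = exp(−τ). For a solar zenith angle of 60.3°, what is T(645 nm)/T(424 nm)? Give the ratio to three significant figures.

Airmass: sec 60.3° = 2.0183.
τ(645 nm) = 0.142 × (500/645)⁴ × 2.0183 = 0.142 × 0.3611 × 2.0183 = 0.1035.
τ(424 nm) = 0.142 × (500/424)⁴ × 2.0183 = 0.142 × 1.9338 × 2.0183 = 0.5542.
T(645)/T(424) = exp(τ_B − τ_A) = exp(0.4507) = 1.5695.

1.57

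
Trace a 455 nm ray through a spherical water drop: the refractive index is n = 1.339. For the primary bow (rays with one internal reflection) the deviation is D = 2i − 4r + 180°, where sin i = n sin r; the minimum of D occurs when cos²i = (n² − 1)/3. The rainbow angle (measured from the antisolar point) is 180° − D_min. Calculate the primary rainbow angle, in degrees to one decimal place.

41.2°

cos²i = (1.79292 − 1)/3 = 0.26431; i = arccos(0.51411) = 59.062°.
sin r = sin 59.062°/1.339 = 0.64057; r = 39.834°.
D_min = 2·59.062° − 4·39.834° + 180° = 138.786°.
Rainbow angle = 180° − D_min = 41.214°.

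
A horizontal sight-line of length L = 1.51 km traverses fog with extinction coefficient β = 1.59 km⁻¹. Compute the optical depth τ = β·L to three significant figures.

2.40

τ = β·L = 1.59 × 1.51 = 2.4009.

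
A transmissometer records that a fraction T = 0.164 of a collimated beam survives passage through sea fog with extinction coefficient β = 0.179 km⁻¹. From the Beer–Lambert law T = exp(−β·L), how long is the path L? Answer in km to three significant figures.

10.1 km

Beer–Lambert: T = exp(−βL) ⇒ L = −ln(T)/β = −ln(0.164)/0.179 = 1.8079/0.179 = 10.1 km.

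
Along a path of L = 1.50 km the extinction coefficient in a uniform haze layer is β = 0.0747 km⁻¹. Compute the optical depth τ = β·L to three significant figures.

τ = β·L = 0.0747 × 1.50 = 0.1121.

0.112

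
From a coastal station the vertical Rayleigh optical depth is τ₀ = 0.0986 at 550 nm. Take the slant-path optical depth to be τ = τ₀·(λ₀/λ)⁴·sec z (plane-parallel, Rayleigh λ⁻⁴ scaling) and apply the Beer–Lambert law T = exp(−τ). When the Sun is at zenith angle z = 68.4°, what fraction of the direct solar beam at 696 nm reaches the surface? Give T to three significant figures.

0.901

sec 68.4° = 2.7165.
τ = 0.0986 × (550/696)⁴ × 2.7165 = 0.0986 × 0.3900 × 2.7165 = 0.1044.
T = exp(−0.1044) = 0.9008.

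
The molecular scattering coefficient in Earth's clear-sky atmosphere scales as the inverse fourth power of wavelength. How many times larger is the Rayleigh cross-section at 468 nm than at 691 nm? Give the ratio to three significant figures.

4.75

Rayleigh scattering ∝ λ⁻⁴, so the ratio of coefficients is the inverse fourth power of the wavelength ratio.
σ(468)/σ(691) = (691/468)⁴ = (1.4765)⁴ = 4.753.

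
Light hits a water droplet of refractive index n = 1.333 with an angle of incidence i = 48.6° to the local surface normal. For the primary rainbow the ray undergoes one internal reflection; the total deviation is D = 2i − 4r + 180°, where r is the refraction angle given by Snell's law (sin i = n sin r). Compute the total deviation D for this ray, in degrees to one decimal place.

140.2°

sin r = sin 48.6° / 1.333 = 0.7501/1.333 = 0.5627; r = 34.24°.
D = 2·48.6° − 4·34.24° + 180° = 97.20° − 136.98° + 180° = 140.22°.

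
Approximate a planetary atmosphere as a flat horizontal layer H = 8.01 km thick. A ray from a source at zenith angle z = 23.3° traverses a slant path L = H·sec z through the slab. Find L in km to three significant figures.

sec z = 1/cos 23.3° = 1.0888.
L = 8.01 × 1.0888 = 8.721 km.

8.72 km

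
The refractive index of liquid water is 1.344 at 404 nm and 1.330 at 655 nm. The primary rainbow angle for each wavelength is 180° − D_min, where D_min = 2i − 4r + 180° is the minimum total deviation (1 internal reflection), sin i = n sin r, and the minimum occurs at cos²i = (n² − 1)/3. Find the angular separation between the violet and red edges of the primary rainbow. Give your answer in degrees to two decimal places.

At 404 nm (n = 1.344): cos²i = 0.26878 → i = 58.772°, r = 39.512°, D_min = 139.495°, rainbow angle = 40.505°.
At 655 nm (n = 1.330): cos²i = 0.25630 → i = 59.585°, r = 40.422°, D_min = 137.484°, rainbow angle = 42.516°.
Angular width = |40.505° − 42.516°| = 2.011°.

2.01°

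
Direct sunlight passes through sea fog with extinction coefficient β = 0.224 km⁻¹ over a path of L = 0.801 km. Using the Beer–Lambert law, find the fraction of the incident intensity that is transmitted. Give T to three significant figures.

0.836

τ = β·L = 0.224 × 0.801 = 0.1794.
T = exp(−0.1794) = 0.8358.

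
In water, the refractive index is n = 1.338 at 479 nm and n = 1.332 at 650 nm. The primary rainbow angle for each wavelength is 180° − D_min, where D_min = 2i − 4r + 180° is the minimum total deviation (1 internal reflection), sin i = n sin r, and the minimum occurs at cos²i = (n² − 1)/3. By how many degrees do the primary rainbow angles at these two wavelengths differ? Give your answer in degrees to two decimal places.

0.87°

At 479 nm (n = 1.338): cos²i = 0.26341 → i = 59.120°, r = 39.899°, D_min = 138.643°, rainbow angle = 41.357°.
At 650 nm (n = 1.332): cos²i = 0.25807 → i = 59.469°, r = 40.290°, D_min = 137.776°, rainbow angle = 42.224°.
Angular width = |41.357° − 42.224°| = 0.867°.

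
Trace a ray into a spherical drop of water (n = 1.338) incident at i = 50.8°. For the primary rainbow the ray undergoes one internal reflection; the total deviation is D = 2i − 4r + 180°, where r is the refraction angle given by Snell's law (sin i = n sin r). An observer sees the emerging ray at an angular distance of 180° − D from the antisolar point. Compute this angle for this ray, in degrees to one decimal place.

sin r = sin 50.8° / 1.338 = 0.7749/1.338 = 0.5792; r = 35.39°.
D = 2·50.8° − 4·35.39° + 180° = 101.60° − 141.57° + 180° = 140.03°.
Angle from antisolar point = 180° − D = 39.97°.

40.0°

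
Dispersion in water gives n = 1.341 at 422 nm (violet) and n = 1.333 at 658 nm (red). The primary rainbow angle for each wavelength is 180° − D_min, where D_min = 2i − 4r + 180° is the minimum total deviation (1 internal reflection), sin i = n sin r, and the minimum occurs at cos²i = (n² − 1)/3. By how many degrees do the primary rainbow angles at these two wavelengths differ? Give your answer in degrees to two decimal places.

1.15°

At 422 nm (n = 1.341): cos²i = 0.26609 → i = 58.946°, r = 39.705°, D_min = 139.071°, rainbow angle = 40.929°.
At 658 nm (n = 1.333): cos²i = 0.25896 → i = 59.410°, r = 40.225°, D_min = 137.922°, rainbow angle = 42.078°.
Angular width = |40.929° − 42.078°| = 1.149°.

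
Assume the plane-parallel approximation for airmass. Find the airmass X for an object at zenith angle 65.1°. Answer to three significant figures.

X = sec z = 1/cos 65.1° = 1/0.4210 = 2.3751.

2.38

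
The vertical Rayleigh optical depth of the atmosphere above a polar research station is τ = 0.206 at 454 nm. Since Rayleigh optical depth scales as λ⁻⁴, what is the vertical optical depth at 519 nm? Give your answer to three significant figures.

τ(519 nm) = τ(454 nm) × (454/519)⁴ = 0.206 × (0.8748)⁴ = 0.206 × 0.5855 = 0.1206.

0.121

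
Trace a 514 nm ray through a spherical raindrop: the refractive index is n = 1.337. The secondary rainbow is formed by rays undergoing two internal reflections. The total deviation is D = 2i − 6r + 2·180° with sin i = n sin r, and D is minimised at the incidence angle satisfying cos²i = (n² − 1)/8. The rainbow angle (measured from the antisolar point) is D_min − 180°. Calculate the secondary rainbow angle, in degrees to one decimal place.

51.9°

cos²i = (1.78757 − 1)/8 = 0.09845; i = arccos(0.31376) = 71.714°.
sin r = sin 71.714°/1.337 = 0.71017; r = 45.249°.
D_min = 2·71.714° − 6·45.249° + 360° = 231.934°.
Rainbow angle = D_min − 180° = 51.934°.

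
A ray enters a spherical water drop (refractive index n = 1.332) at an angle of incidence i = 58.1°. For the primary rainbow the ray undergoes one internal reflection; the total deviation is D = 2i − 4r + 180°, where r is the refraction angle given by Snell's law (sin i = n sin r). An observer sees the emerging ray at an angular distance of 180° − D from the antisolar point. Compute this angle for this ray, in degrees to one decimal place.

42.2°

sin r = sin 58.1° / 1.332 = 0.8490/1.332 = 0.6374; r = 39.60°.
D = 2·58.1° − 4·39.60° + 180° = 116.20° − 158.38° + 180° = 137.82°.
Angle from antisolar point = 180° − D = 42.18°.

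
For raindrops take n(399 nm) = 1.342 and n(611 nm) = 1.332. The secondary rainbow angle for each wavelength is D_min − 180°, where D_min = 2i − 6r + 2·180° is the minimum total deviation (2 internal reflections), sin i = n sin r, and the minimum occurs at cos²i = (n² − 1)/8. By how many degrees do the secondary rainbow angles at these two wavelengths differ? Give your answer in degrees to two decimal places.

2.59°

At 399 nm (n = 1.342): cos²i = 0.10012 → i = 71.554°, r = 44.981°, D_min = 233.222°, rainbow angle = 53.222°.
At 611 nm (n = 1.332): cos²i = 0.09678 → i = 71.875°, r = 45.520°, D_min = 230.628°, rainbow angle = 50.628°.
Angular width = |53.222° − 50.628°| = 2.594°.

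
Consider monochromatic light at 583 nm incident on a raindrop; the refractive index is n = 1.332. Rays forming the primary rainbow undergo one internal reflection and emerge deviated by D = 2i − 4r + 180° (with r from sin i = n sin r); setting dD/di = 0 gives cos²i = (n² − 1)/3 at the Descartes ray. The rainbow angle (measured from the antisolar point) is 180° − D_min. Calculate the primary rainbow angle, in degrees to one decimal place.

cos²i = (1.77422 − 1)/3 = 0.25807; i = arccos(0.50801) = 59.469°.
sin r = sin 59.469°/1.332 = 0.64666; r = 40.290°.
D_min = 2·59.469° − 4·40.290° + 180° = 137.776°.
Rainbow angle = 180° − D_min = 42.224°.

42.2°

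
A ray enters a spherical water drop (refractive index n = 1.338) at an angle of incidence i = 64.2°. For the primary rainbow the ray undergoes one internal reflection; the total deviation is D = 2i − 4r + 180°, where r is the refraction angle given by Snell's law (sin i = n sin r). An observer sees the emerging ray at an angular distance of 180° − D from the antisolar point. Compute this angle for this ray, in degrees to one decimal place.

sin r = sin 64.2° / 1.338 = 0.9003/1.338 = 0.6729; r = 42.29°.
D = 2·64.2° − 4·42.29° + 180° = 128.40° − 169.16° + 180° = 139.24°.
Angle from antisolar point = 180° − D = 40.76°.

40.8°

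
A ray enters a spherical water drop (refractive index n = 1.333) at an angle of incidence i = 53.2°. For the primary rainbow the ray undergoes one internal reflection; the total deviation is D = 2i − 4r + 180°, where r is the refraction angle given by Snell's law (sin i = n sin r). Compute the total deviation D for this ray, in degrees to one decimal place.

sin r = sin 53.2° / 1.333 = 0.8007/1.333 = 0.6007; r = 36.92°.
D = 2·53.2° − 4·36.92° + 180° = 106.40° − 147.68° + 180° = 138.72°.

138.7°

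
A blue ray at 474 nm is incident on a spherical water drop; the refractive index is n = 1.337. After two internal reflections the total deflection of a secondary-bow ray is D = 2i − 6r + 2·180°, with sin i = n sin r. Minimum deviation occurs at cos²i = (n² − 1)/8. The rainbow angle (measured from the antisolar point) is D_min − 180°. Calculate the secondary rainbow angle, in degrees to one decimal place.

51.9°

cos²i = (1.78757 − 1)/8 = 0.09845; i = arccos(0.31376) = 71.714°.
sin r = sin 71.714°/1.337 = 0.71017; r = 45.249°.
D_min = 2·71.714° − 6·45.249° + 360° = 231.934°.
Rainbow angle = D_min − 180° = 51.934°.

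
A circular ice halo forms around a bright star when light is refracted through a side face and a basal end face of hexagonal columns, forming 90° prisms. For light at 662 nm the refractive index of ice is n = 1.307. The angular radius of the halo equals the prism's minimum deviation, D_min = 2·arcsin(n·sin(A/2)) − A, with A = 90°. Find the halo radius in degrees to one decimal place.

45.1°

n·sin(A/2) = 1.307 × sin 45° = 1.307 × 0.7071 = 0.9242.
D_min = 2·arcsin(0.9242) − 90° = 2 × 67.546° − 90° = 45.093°.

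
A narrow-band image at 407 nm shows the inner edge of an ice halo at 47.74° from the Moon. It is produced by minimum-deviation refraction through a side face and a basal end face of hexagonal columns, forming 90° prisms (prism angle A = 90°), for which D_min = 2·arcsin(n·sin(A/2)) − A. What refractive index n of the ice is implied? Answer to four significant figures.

Rearranging: n = sin((D_min + A)/2) / sin(A/2).
(D_min + A)/2 = (47.74° + 90°)/2 = 68.870°.
n = sin 68.870° / sin 45° = 0.9328 / 0.7071 = 1.3191.

1.319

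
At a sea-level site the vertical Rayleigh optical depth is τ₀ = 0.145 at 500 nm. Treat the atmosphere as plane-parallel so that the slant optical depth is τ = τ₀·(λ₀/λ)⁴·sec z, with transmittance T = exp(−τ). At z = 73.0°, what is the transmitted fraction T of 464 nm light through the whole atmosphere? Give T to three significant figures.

0.512

sec 73.0° = 3.4203.
τ = 0.145 × (500/464)⁴ × 3.4203 = 0.145 × 1.3484 × 3.4203 = 0.6687.
T = exp(−0.6687) = 0.5124.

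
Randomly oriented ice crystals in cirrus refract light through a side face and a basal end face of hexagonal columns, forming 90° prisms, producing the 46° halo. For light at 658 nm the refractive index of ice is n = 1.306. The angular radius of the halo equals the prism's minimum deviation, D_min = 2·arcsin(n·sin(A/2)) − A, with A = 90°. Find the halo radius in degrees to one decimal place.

n·sin(A/2) = 1.306 × sin 45° = 1.306 × 0.7071 = 0.9235.
D_min = 2·arcsin(0.9235) − 90° = 2 × 67.440° − 90° = 44.881°.

44.9°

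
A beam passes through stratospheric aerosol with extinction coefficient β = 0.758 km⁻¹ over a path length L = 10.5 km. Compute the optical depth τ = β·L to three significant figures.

7.96

τ = β·L = 0.758 × 10.5 = 7.9590.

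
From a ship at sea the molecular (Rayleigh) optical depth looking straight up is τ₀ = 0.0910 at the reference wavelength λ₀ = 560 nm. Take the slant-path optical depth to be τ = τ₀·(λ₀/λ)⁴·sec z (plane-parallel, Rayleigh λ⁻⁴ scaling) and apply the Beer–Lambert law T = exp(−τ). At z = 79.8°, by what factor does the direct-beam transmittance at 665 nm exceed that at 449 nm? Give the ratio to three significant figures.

2.68

Airmass: sec 79.8° = 5.6470.
τ(665 nm) = 0.0910 × (560/665)⁴ × 5.6470 = 0.0910 × 0.5029 × 5.6470 = 0.2584.
τ(449 nm) = 0.0910 × (560/449)⁴ × 5.6470 = 0.0910 × 2.4197 × 5.6470 = 1.2434.
T(665)/T(449) = exp(τ_B − τ_A) = exp(0.9850) = 2.6779.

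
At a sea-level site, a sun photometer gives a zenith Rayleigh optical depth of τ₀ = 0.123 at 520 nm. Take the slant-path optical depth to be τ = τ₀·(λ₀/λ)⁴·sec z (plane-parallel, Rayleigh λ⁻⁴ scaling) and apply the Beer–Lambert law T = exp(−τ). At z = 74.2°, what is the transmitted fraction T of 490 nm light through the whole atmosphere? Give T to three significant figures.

sec 74.2° = 3.6727.
τ = 0.123 × (520/490)⁴ × 3.6727 = 0.123 × 1.2683 × 3.6727 = 0.5730.
T = exp(−0.5730) = 0.5639.

0.564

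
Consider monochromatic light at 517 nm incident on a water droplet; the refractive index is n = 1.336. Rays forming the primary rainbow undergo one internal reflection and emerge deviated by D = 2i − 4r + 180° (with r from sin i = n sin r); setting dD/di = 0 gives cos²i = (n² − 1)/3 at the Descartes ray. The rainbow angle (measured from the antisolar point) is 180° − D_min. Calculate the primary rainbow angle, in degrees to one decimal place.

cos²i = (1.78490 − 1)/3 = 0.26163; i = arccos(0.51150) = 59.236°.
sin r = sin 59.236°/1.336 = 0.64318; r = 40.029°.
D_min = 2·59.236° − 4·40.029° + 180° = 138.356°.
Rainbow angle = 180° − D_min = 41.644°.

41.6°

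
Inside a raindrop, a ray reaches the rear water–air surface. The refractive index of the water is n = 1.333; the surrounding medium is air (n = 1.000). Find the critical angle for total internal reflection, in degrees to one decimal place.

sin θ_c = n_air / n = 1.000 / 1.333 = 0.7502.
θ_c = arcsin(0.7502) = 48.61°.

48.6°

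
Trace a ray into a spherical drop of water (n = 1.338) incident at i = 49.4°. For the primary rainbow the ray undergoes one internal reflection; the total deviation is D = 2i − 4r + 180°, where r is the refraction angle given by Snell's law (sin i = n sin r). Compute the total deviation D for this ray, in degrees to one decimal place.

sin r = sin 49.4° / 1.338 = 0.7593/1.338 = 0.5675; r = 34.57°.
D = 2·49.4° − 4·34.57° + 180° = 98.80° − 138.30° + 180° = 140.50°.

140.5°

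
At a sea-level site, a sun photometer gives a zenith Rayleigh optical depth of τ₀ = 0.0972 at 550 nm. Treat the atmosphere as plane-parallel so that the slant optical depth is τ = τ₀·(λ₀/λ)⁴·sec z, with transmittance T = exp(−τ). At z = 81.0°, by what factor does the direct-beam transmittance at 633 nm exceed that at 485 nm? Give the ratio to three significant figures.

Airmass: sec 81.0° = 6.3925.
τ(633 nm) = 0.0972 × (550/633)⁴ × 6.3925 = 0.0972 × 0.5699 × 6.3925 = 0.3541.
τ(485 nm) = 0.0972 × (550/485)⁴ × 6.3925 = 0.0972 × 1.6538 × 6.3925 = 1.0276.
T(633)/T(485) = exp(τ_B − τ_A) = exp(0.6734) = 1.9610.

1.96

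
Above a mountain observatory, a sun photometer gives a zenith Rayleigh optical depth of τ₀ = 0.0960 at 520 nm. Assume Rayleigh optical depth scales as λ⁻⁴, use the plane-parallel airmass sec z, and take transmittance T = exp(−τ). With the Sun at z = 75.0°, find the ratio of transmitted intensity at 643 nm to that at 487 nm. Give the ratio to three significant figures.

Airmass: sec 75.0° = 3.8637.
τ(643 nm) = 0.0960 × (520/643)⁴ × 3.8637 = 0.0960 × 0.4277 × 3.8637 = 0.1587.
τ(487 nm) = 0.0960 × (520/487)⁴ × 3.8637 = 0.0960 × 1.2999 × 3.8637 = 0.4821.
T(643)/T(487) = exp(τ_B − τ_A) = exp(0.3235) = 1.3819.

1.38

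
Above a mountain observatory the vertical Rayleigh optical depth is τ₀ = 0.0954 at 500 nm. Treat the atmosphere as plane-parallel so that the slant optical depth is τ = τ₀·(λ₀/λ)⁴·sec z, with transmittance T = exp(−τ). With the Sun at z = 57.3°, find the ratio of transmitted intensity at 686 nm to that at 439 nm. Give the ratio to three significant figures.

Airmass: sec 57.3° = 1.8510.
τ(686 nm) = 0.0954 × (500/686)⁴ × 1.8510 = 0.0954 × 0.2822 × 1.8510 = 0.0498.
τ(439 nm) = 0.0954 × (500/439)⁴ × 1.8510 = 0.0954 × 1.6828 × 1.8510 = 0.2972.
T(686)/T(439) = exp(τ_B − τ_A) = exp(0.2473) = 1.2806.

1.28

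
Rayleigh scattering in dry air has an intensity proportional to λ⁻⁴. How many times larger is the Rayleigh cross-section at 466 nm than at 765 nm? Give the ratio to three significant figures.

7.26

Rayleigh scattering ∝ λ⁻⁴, so the ratio of coefficients is the inverse fourth power of the wavelength ratio.
σ(466)/σ(765) = (765/466)⁴ = (1.6416)⁴ = 7.263.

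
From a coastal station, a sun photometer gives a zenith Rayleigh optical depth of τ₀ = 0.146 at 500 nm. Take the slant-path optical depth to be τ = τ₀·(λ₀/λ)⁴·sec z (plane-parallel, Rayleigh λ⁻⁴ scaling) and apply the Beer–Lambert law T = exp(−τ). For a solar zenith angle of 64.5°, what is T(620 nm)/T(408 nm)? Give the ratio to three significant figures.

Airmass: sec 64.5° = 2.3228.
τ(620 nm) = 0.146 × (500/620)⁴ × 2.3228 = 0.146 × 0.4230 × 2.3228 = 0.1434.
τ(408 nm) = 0.146 × (500/408)⁴ × 2.3228 = 0.146 × 2.2555 × 2.3228 = 0.7649.
T(620)/T(408) = exp(τ_B − τ_A) = exp(0.6215) = 1.8616.

1.86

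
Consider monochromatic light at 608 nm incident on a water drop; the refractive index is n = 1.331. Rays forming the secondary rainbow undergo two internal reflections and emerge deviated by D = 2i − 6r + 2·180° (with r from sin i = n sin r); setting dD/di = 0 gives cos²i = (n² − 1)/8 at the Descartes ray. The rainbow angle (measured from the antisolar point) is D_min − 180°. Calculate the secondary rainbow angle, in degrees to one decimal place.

cos²i = (1.77156 − 1)/8 = 0.09645; i = arccos(0.31056) = 71.907°.
sin r = sin 71.907°/1.331 = 0.71417; r = 45.575°.
D_min = 2·71.907° − 6·45.575° + 360° = 230.365°.
Rainbow angle = D_min − 180° = 50.365°.

50.4°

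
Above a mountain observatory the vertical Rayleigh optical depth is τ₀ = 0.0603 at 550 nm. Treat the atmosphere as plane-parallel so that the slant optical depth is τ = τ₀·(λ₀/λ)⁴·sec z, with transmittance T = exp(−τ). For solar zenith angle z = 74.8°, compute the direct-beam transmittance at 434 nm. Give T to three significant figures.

0.553

sec 74.8° = 3.8140.
τ = 0.0603 × (550/434)⁴ × 3.8140 = 0.0603 × 2.5792 × 3.8140 = 0.5932.
T = exp(−0.5932) = 0.5526.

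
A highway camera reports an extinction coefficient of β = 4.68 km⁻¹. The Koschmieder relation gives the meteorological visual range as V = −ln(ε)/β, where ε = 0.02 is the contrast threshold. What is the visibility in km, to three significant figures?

V = −ln(0.02) / 4.68 = 3.912 / 4.68 = 0.8359 km.

0.836 km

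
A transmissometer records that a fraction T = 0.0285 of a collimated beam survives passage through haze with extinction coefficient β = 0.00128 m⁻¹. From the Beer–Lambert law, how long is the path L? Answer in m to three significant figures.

Beer–Lambert: T = exp(−βL) ⇒ L = −ln(T)/β = −ln(0.0285)/0.00128 = 3.5579/0.00128 = 2780 m.

2780 m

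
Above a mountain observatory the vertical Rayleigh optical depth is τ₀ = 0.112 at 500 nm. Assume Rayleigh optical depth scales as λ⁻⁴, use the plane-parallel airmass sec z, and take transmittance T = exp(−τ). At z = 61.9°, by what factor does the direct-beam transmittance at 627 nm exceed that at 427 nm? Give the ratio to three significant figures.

1.42

Airmass: sec 61.9° = 2.1231.
τ(627 nm) = 0.112 × (500/627)⁴ × 2.1231 = 0.112 × 0.4044 × 2.1231 = 0.0962.
τ(427 nm) = 0.112 × (500/427)⁴ × 2.1231 = 0.112 × 1.8800 × 2.1231 = 0.4470.
T(627)/T(427) = exp(τ_B − τ_A) = exp(0.3509) = 1.4203.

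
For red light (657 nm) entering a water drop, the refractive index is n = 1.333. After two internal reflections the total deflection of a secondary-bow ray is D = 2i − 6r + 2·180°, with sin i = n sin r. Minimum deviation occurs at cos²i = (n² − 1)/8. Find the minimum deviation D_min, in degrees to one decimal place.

230.9°

cos²i = (1.77689 − 1)/8 = 0.09711; i = arccos(0.31163) = 71.843°.
sin r = sin 71.843°/1.333 = 0.71283; r = 45.466°.
D_min = 2·71.843° − 6·45.466° + 360° = 230.891°.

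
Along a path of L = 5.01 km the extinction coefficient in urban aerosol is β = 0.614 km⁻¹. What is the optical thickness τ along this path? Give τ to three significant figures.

τ = β·L = 0.614 × 5.01 = 3.0761.

3.08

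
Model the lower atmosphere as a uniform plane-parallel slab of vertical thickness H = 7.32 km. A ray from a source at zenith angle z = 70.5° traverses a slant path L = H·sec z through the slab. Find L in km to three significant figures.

sec z = 1/cos 70.5° = 2.9957.
L = 7.32 × 2.9957 = 21.929 km.

21.9 km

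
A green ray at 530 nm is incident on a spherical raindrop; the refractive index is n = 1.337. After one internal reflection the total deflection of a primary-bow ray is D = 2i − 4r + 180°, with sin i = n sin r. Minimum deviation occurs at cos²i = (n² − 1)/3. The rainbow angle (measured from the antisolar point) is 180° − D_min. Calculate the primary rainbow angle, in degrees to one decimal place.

41.5°

cos²i = (1.78757 − 1)/3 = 0.26252; i = arccos(0.51237) = 59.178°.
sin r = sin 59.178°/1.337 = 0.64231; r = 39.964°.
D_min = 2·59.178° − 4·39.964° + 180° = 138.500°.
Rainbow angle = 180° − D_min = 41.500°.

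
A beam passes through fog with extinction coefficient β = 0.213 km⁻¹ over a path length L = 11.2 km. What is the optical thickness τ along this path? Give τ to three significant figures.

2.39

τ = β·L = 0.213 × 11.2 = 2.3856.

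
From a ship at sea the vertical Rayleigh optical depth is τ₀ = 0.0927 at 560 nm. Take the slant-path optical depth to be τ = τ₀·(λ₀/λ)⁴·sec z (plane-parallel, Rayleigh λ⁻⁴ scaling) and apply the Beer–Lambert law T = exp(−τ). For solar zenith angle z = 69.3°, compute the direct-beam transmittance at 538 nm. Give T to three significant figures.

0.735

sec 69.3° = 2.8291.
τ = 0.0927 × (560/538)⁴ × 2.8291 = 0.0927 × 1.1739 × 2.8291 = 0.3079.
T = exp(−0.3079) = 0.7350.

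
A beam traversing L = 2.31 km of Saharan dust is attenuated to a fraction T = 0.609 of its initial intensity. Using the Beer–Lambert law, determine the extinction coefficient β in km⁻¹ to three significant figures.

0.215 km⁻¹

Beer–Lambert: T = exp(−βL) ⇒ β = −ln(T)/L = −ln(0.609)/2.31 = 0.4959/2.31 = 0.2147 km⁻¹.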